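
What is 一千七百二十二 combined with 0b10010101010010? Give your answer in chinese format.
Convert 一千七百二十二 (Chinese numeral) → 1×1000 + 7×100 + 2×10 + 2 = 1722 (decimal)
Convert 0b10010101010010 (binary) → 8192 + 1024 + 256 + 64 + 16 + 2 = 9554 (decimal)
Compute 1722 + 9554 = 11276
Convert 11276 (decimal) → 11276 = 1×10000 + 1×1000 + 2×100 + 7×10 + 6 → 一万一千二百七十六 (Chinese numeral)
一万一千二百七十六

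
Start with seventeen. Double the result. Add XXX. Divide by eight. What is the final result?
Convert seventeen (English words) → 17 (decimal)
Start: 17
17 × 2 = 34
Convert XXX (Roman numeral) → 10 + 10 + 10 = 30 (decimal)
34 + 30 = 64
Convert eight (English words) → 8 (decimal)
64 ÷ 8 = 8
8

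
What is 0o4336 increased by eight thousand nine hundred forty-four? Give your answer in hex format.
Convert 0o4336 (octal) → 4×512 + 3×64 + 3×8 + 6 = 2270 (decimal)
Convert eight thousand nine hundred forty-four (English words) → 8×1000 + 9×100 + 44 = 8944 (decimal)
Compute 2270 + 8944 = 11214
Convert 11214 (decimal) → 11214 = 2×4096 + 11×256 + 12×16 + 14 → 0x2BCE (hexadecimal)
0x2BCE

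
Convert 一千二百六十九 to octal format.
Convert 一千二百六十九 (Chinese numeral) → 1×1000 + 2×100 + 6×10 + 9 = 1269 (decimal)
Convert 1269 (decimal) → 1269 = 2×512 + 3×64 + 6×8 + 5 → 0o2365 (octal)
0o2365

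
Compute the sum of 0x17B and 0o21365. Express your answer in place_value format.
Convert 0x17B (hexadecimal) → 1×256 + 7×16 + 11 = 379 (decimal)
Convert 0o21365 (octal) → 2×4096 + 1×512 + 3×64 + 6×8 + 5 = 8949 (decimal)
Compute 379 + 8949 = 9328
Convert 9328 (decimal) → 9328 = 9×1000 + 3×100 + 2×10 + 8 → 9 thousands, 3 hundreds, 2 tens, 8 ones (place-value notation)
9 thousands, 3 hundreds, 2 tens, 8 ones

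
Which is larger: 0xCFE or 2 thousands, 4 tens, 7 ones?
Convert 0xCFE (hexadecimal) → 12×256 + 15×16 + 14 = 3326 (decimal)
Convert 2 thousands, 4 tens, 7 ones (place-value notation) → 2×1000 + 4×10 + 7 = 2047 (decimal)
Compare 3326 vs 2047: larger = 3326
3326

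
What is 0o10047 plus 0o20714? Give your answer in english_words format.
Convert 0o10047 (octal) → 1×4096 + 4×8 + 7 = 4135 (decimal)
Convert 0o20714 (octal) → 2×4096 + 7×64 + 1×8 + 4 = 8652 (decimal)
Compute 4135 + 8652 = 12787
Convert 12787 (decimal) → 12787 = 12×1000 + 7×100 + 87 → twelve thousand seven hundred eighty-seven (English words)
twelve thousand seven hundred eighty-seven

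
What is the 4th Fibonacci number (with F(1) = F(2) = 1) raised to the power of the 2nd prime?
Convert the 4th Fibonacci number (with F(1) = F(2) = 1) (Fibonacci index) → 1, 1, 2, 3 → 3 (decimal)
Convert the 2nd prime (prime index) → 3 (decimal)
Compute 3 ^ 3 = 27
27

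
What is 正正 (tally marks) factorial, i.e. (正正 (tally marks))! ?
Convert 正正 (tally marks) → 5 + 5 = 10 (decimal)
Compute 10! = 3628800
3628800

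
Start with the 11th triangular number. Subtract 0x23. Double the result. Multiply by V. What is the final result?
Convert the 11th triangular number (triangular index) → 11×12/2 = 66 (decimal)
Start: 66
Convert 0x23 (hexadecimal) → 2×16 + 3 = 35 (decimal)
66 - 35 = 31
31 × 2 = 62
Convert V (Roman numeral) → 5 (decimal)
62 × 5 = 310
310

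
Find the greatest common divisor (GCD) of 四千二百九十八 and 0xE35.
Convert 四千二百九十八 (Chinese numeral) → 4×1000 + 2×100 + 9×10 + 8 = 4298 (decimal)
Convert 0xE35 (hexadecimal) → 14×256 + 3×16 + 5 = 3637 (decimal)
Compute gcd(4298, 3637) = 1
1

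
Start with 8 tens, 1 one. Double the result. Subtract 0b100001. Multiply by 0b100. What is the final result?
Convert 8 tens, 1 one (place-value notation) → 8×10 + 1 = 81 (decimal)
Start: 81
81 × 2 = 162
Convert 0b100001 (binary) → 32 + 1 = 33 (decimal)
162 - 33 = 129
Convert 0b100 (binary) → 4 (decimal)
129 × 4 = 516
516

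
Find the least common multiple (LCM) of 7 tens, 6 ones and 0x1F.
Convert 7 tens, 6 ones (place-value notation) → 7×10 + 6 = 76 (decimal)
Convert 0x1F (hexadecimal) → 1×16 + 15 = 31 (decimal)
Compute lcm(76, 31) = 2356
2356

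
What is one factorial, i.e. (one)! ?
Convert one (English words) → 1 (decimal)
Compute 1! = 1
1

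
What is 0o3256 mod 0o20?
Convert 0o3256 (octal) → 3×512 + 2×64 + 5×8 + 6 = 1710 (decimal)
Convert 0o20 (octal) → 2×8 = 16 (decimal)
Compute 1710 mod 16 = 14
14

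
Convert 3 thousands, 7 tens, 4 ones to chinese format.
Convert 3 thousands, 7 tens, 4 ones (place-value notation) → 3×1000 + 7×10 + 4 = 3074 (decimal)
Convert 3074 (decimal) → 3074 = 3×1000 + 7×10 + 4 → 三千零七十四 (Chinese numeral)
三千零七十四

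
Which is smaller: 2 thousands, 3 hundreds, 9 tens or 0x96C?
Convert 2 thousands, 3 hundreds, 9 tens (place-value notation) → 2×1000 + 3×100 + 9×10 = 2390 (decimal)
Convert 0x96C (hexadecimal) → 9×256 + 6×16 + 12 = 2412 (decimal)
Compare 2390 vs 2412: smaller = 2390
2390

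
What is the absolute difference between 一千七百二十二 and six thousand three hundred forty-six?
Convert 一千七百二十二 (Chinese numeral) → 1×1000 + 7×100 + 2×10 + 2 = 1722 (decimal)
Convert six thousand three hundred forty-six (English words) → 6×1000 + 3×100 + 46 = 6346 (decimal)
Compute |1722 - 6346| = 4624
4624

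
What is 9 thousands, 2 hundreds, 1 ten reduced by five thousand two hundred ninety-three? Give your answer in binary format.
Convert 9 thousands, 2 hundreds, 1 ten (place-value notation) → 9×1000 + 2×100 + 1×10 = 9210 (decimal)
Convert five thousand two hundred ninety-three (English words) → 5×1000 + 2×100 + 93 = 5293 (decimal)
Compute 9210 - 5293 = 3917
Convert 3917 (decimal) → 3917 = 2048 + 1024 + 512 + 256 + 64 + 8 + 4 + 1 → 0b111101001101 (binary)
0b111101001101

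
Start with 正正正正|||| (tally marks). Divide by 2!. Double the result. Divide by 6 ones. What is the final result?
Convert 正正正正|||| (tally marks) → 5 + 5 + 5 + 5 + 4 = 24 (decimal)
Start: 24
Convert 2! (factorial) → 2 (decimal)
24 ÷ 2 = 12
12 × 2 = 24
Convert 6 ones (place-value notation) → 6 (decimal)
24 ÷ 6 = 4
4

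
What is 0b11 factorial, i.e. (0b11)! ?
Convert 0b11 (binary) → 2 + 1 = 3 (decimal)
Compute 3! = 6
6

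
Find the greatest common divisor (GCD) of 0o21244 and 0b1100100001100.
Convert 0o21244 (octal) → 2×4096 + 1×512 + 2×64 + 4×8 + 4 = 8868 (decimal)
Convert 0b1100100001100 (binary) → 4096 + 2048 + 256 + 8 + 4 = 6412 (decimal)
Compute gcd(8868, 6412) = 4
4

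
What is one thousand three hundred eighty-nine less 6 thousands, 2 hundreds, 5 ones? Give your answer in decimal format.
Convert one thousand three hundred eighty-nine (English words) → 1×1000 + 3×100 + 89 = 1389 (decimal)
Convert 6 thousands, 2 hundreds, 5 ones (place-value notation) → 6×1000 + 2×100 + 5 = 6205 (decimal)
Compute 1389 - 6205 = -4816
-4816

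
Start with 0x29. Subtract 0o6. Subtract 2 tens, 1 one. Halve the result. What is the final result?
Convert 0x29 (hexadecimal) → 2×16 + 9 = 41 (decimal)
Start: 41
Convert 0o6 (octal) → 6 (decimal)
41 - 6 = 35
Convert 2 tens, 1 one (place-value notation) → 2×10 + 1 = 21 (decimal)
35 - 21 = 14
14 ÷ 2 = 7
7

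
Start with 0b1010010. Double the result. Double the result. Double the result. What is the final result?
Convert 0b1010010 (binary) → 64 + 16 + 2 = 82 (decimal)
Start: 82
82 × 2 = 164
164 × 2 = 328
328 × 2 = 656
656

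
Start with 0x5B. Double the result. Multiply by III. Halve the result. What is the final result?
Convert 0x5B (hexadecimal) → 5×16 + 11 = 91 (decimal)
Start: 91
91 × 2 = 182
Convert III (Roman numeral) → 1 + 1 + 1 = 3 (decimal)
182 × 3 = 546
546 ÷ 2 = 273
273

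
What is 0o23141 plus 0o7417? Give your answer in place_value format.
Convert 0o23141 (octal) → 2×4096 + 3×512 + 1×64 + 4×8 + 1 = 9825 (decimal)
Convert 0o7417 (octal) → 7×512 + 4×64 + 1×8 + 7 = 3855 (decimal)
Compute 9825 + 3855 = 13680
Convert 13680 (decimal) → 13680 = 13×1000 + 6×100 + 8×10 → 13 thousands, 6 hundreds, 8 tens (place-value notation)
13 thousands, 6 hundreds, 8 tens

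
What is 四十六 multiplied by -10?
Convert 四十六 (Chinese numeral) → 4×10 + 6 = 46 (decimal)
Compute 46 × -10 = -460
-460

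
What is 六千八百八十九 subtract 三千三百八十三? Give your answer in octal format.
Convert 六千八百八十九 (Chinese numeral) → 6×1000 + 8×100 + 8×10 + 9 = 6889 (decimal)
Convert 三千三百八十三 (Chinese numeral) → 3×1000 + 3×100 + 8×10 + 3 = 3383 (decimal)
Compute 6889 - 3383 = 3506
Convert 3506 (decimal) → 3506 = 6×512 + 6×64 + 6×8 + 2 → 0o6662 (octal)
0o6662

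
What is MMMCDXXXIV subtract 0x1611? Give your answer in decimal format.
Convert MMMCDXXXIV (Roman numeral) → 1000 + 1000 + 1000 + 400 + 10 + 10 + 10 + 4 = 3434 (decimal)
Convert 0x1611 (hexadecimal) → 1×4096 + 6×256 + 1×16 + 1 = 5649 (decimal)
Compute 3434 - 5649 = -2215
-2215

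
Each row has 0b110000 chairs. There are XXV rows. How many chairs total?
Convert 0b110000 (binary) → 32 + 16 = 48 (decimal)
Convert XXV (Roman numeral) → 10 + 10 + 5 = 25 (decimal)
Compute 48 × 25 = 1200
1200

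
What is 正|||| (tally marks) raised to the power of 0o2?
Convert 正|||| (tally marks) → 5 + 4 = 9 (decimal)
Convert 0o2 (octal) → 2 (decimal)
Compute 9 ^ 2 = 81
81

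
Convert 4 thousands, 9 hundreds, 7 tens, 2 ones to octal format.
Convert 4 thousands, 9 hundreds, 7 tens, 2 ones (place-value notation) → 4×1000 + 9×100 + 7×10 + 2 = 4972 (decimal)
Convert 4972 (decimal) → 4972 = 1×4096 + 1×512 + 5×64 + 5×8 + 4 → 0o11554 (octal)
0o11554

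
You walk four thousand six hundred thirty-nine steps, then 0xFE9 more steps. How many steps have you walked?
Convert four thousand six hundred thirty-nine (English words) → 4×1000 + 6×100 + 39 = 4639 (decimal)
Convert 0xFE9 (hexadecimal) → 15×256 + 14×16 + 9 = 4073 (decimal)
Compute 4639 + 4073 = 8712
8712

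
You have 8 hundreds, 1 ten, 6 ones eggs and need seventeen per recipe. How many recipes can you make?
Convert 8 hundreds, 1 ten, 6 ones (place-value notation) → 8×100 + 1×10 + 6 = 816 (decimal)
Convert seventeen (English words) → 17 (decimal)
Compute 816 ÷ 17 = 48
48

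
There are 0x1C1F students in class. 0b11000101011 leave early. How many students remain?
Convert 0x1C1F (hexadecimal) → 1×4096 + 12×256 + 1×16 + 15 = 7199 (decimal)
Convert 0b11000101011 (binary) → 1024 + 512 + 32 + 8 + 2 + 1 = 1579 (decimal)
Compute 7199 - 1579 = 5620
5620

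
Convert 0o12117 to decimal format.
Convert 0o12117 (octal) → 1×4096 + 2×512 + 1×64 + 1×8 + 7 = 5199 (decimal)
5199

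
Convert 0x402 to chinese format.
Convert 0x402 (hexadecimal) → 4×256 + 2 = 1026 (decimal)
Convert 1026 (decimal) → 1026 = 1×1000 + 2×10 + 6 → 一千零二十六 (Chinese numeral)
一千零二十六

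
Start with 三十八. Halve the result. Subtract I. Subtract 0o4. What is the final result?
Convert 三十八 (Chinese numeral) → 3×10 + 8 = 38 (decimal)
Start: 38
38 ÷ 2 = 19
Convert I (Roman numeral) → 1 (decimal)
19 - 1 = 18
Convert 0o4 (octal) → 4 (decimal)
18 - 4 = 14
14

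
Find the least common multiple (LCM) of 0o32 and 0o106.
Convert 0o32 (octal) → 3×8 + 2 = 26 (decimal)
Convert 0o106 (octal) → 1×64 + 6 = 70 (decimal)
Compute lcm(26, 70) = 910
910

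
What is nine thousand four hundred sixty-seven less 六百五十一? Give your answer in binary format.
Convert nine thousand four hundred sixty-seven (English words) → 9×1000 + 4×100 + 67 = 9467 (decimal)
Convert 六百五十一 (Chinese numeral) → 6×100 + 5×10 + 1 = 651 (decimal)
Compute 9467 - 651 = 8816
Convert 8816 (decimal) → 8816 = 8192 + 512 + 64 + 32 + 16 → 0b10001001110000 (binary)
0b10001001110000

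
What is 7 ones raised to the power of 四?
Convert 7 ones (place-value notation) → 7 (decimal)
Convert 四 (Chinese numeral) → 4 (decimal)
Compute 7 ^ 4 = 2401
2401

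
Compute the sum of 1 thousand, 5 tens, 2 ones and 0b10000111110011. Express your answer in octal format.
Convert 1 thousand, 5 tens, 2 ones (place-value notation) → 1×1000 + 5×10 + 2 = 1052 (decimal)
Convert 0b10000111110011 (binary) → 8192 + 256 + 128 + 64 + 32 + 16 + 2 + 1 = 8691 (decimal)
Compute 1052 + 8691 = 9743
Convert 9743 (decimal) → 9743 = 2×4096 + 3×512 + 1×8 + 7 → 0o23017 (octal)
0o23017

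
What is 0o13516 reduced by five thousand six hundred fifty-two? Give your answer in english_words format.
Convert 0o13516 (octal) → 1×4096 + 3×512 + 5×64 + 1×8 + 6 = 5966 (decimal)
Convert five thousand six hundred fifty-two (English words) → 5×1000 + 6×100 + 52 = 5652 (decimal)
Compute 5966 - 5652 = 314
Convert 314 (decimal) → 314 = 3×100 + 14 → three hundred fourteen (English words)
three hundred fourteen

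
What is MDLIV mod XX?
Convert MDLIV (Roman numeral) → 1000 + 500 + 50 + 4 = 1554 (decimal)
Convert XX (Roman numeral) → 10 + 10 = 20 (decimal)
Compute 1554 mod 20 = 14
14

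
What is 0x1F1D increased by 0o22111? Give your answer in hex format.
Convert 0x1F1D (hexadecimal) → 1×4096 + 15×256 + 1×16 + 13 = 7965 (decimal)
Convert 0o22111 (octal) → 2×4096 + 2×512 + 1×64 + 1×8 + 1 = 9289 (decimal)
Compute 7965 + 9289 = 17254
Convert 17254 (decimal) → 17254 = 4×4096 + 3×256 + 6×16 + 6 → 0x4366 (hexadecimal)
0x4366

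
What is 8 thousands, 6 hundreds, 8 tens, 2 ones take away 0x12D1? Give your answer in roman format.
Convert 8 thousands, 6 hundreds, 8 tens, 2 ones (place-value notation) → 8×1000 + 6×100 + 8×10 + 2 = 8682 (decimal)
Convert 0x12D1 (hexadecimal) → 1×4096 + 2×256 + 13×16 + 1 = 4817 (decimal)
Compute 8682 - 4817 = 3865
Convert 3865 (decimal) → 3865 = 1000 + 1000 + 1000 + 500 + 100 + 100 + 100 + 50 + 10 + 5 → MMMDCCCLXV (Roman numeral)
MMMDCCCLXV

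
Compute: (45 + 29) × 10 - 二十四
Convert 二十四 (Chinese numeral) → 2×10 + 4 = 24 (decimal)
Expression in decimal: (45 + 29) × 10 - 24
Parentheses first: 45 + 29 = 74
Multiply: 74 × 10 = 740
Subtract: 740 - 24 = 716
716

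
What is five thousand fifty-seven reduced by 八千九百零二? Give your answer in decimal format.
Convert five thousand fifty-seven (English words) → 5×1000 + 57 = 5057 (decimal)
Convert 八千九百零二 (Chinese numeral) → 8×1000 + 9×100 + 2 = 8902 (decimal)
Compute 5057 - 8902 = -3845
-3845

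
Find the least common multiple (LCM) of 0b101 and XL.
Convert 0b101 (binary) → 4 + 1 = 5 (decimal)
Convert XL (Roman numeral) → 40 (decimal)
Compute lcm(5, 40) = 40
40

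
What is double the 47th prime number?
The 47th prime number = 211
Compute 211 × 2 = 422
422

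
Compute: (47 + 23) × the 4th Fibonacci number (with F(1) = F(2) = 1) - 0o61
Convert the 4th Fibonacci number (with F(1) = F(2) = 1) (Fibonacci index) → 1, 1, 2, 3 → 3 (decimal)
Convert 0o61 (octal) → 6×8 + 1 = 49 (decimal)
Expression in decimal: (47 + 23) × 3 - 49
Parentheses first: 47 + 23 = 70
Multiply: 70 × 3 = 210
Subtract: 210 - 49 = 161
161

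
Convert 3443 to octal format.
Convert 3443 (decimal) → 3443 = 6×512 + 5×64 + 6×8 + 3 → 0o6563 (octal)
0o6563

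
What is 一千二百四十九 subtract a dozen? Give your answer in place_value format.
Convert 一千二百四十九 (Chinese numeral) → 1×1000 + 2×100 + 4×10 + 9 = 1249 (decimal)
Convert a dozen (colloquial) → 12 (decimal)
Compute 1249 - 12 = 1237
Convert 1237 (decimal) → 1237 = 1×1000 + 2×100 + 3×10 + 7 → 1 thousand, 2 hundreds, 3 tens, 7 ones (place-value notation)
1 thousand, 2 hundreds, 3 tens, 7 ones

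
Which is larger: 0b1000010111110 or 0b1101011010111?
Convert 0b1000010111110 (binary) → 4096 + 128 + 32 + 16 + 8 + 4 + 2 = 4286 (decimal)
Convert 0b1101011010111 (binary) → 4096 + 2048 + 512 + 128 + 64 + 16 + 4 + 2 + 1 = 6871 (decimal)
Compare 4286 vs 6871: larger = 6871
6871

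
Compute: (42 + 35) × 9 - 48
Parentheses first: 42 + 35 = 77
Multiply: 77 × 9 = 693
Subtract: 693 - 48 = 645
645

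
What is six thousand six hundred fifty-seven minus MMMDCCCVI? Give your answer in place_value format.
Convert six thousand six hundred fifty-seven (English words) → 6×1000 + 6×100 + 57 = 6657 (decimal)
Convert MMMDCCCVI (Roman numeral) → 1000 + 1000 + 1000 + 500 + 100 + 100 + 100 + 5 + 1 = 3806 (decimal)
Compute 6657 - 3806 = 2851
Convert 2851 (decimal) → 2851 = 2×1000 + 8×100 + 5×10 + 1 → 2 thousands, 8 hundreds, 5 tens, 1 one (place-value notation)
2 thousands, 8 hundreds, 5 tens, 1 one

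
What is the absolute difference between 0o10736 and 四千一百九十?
Convert 0o10736 (octal) → 1×4096 + 7×64 + 3×8 + 6 = 4574 (decimal)
Convert 四千一百九十 (Chinese numeral) → 4×1000 + 1×100 + 9×10 = 4190 (decimal)
Compute |4574 - 4190| = 384
384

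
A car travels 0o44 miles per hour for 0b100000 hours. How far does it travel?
Convert 0o44 (octal) → 4×8 + 4 = 36 (decimal)
Convert 0b100000 (binary) → 32 (decimal)
Compute 36 × 32 = 1152
1152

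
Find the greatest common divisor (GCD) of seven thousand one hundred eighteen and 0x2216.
Convert seven thousand one hundred eighteen (English words) → 7×1000 + 1×100 + 18 = 7118 (decimal)
Convert 0x2216 (hexadecimal) → 2×4096 + 2×256 + 1×16 + 6 = 8726 (decimal)
Compute gcd(7118, 8726) = 2
2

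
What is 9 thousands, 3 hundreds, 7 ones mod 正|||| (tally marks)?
Convert 9 thousands, 3 hundreds, 7 ones (place-value notation) → 9×1000 + 3×100 + 7 = 9307 (decimal)
Convert 正|||| (tally marks) → 5 + 4 = 9 (decimal)
Compute 9307 mod 9 = 1
1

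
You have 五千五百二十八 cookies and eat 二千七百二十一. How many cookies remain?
Convert 五千五百二十八 (Chinese numeral) → 5×1000 + 5×100 + 2×10 + 8 = 5528 (decimal)
Convert 二千七百二十一 (Chinese numeral) → 2×1000 + 7×100 + 2×10 + 1 = 2721 (decimal)
Compute 5528 - 2721 = 2807
2807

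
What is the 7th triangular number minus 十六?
The 7th triangular number = 7×8/2 = 28
Convert 十六 (Chinese numeral) → 1×10 + 6 = 16 (decimal)
Compute 28 - 16 = 12
12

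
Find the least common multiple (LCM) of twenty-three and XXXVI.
Convert twenty-three (English words) → 23 (decimal)
Convert XXXVI (Roman numeral) → 10 + 10 + 10 + 5 + 1 = 36 (decimal)
Compute lcm(23, 36) = 828
828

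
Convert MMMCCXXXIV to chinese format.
Convert MMMCCXXXIV (Roman numeral) → 1000 + 1000 + 1000 + 100 + 100 + 10 + 10 + 10 + 4 = 3234 (decimal)
Convert 3234 (decimal) → 3234 = 3×1000 + 2×100 + 3×10 + 4 → 三千二百三十四 (Chinese numeral)
三千二百三十四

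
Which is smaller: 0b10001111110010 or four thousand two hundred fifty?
Convert 0b10001111110010 (binary) → 8192 + 512 + 256 + 128 + 64 + 32 + 16 + 2 = 9202 (decimal)
Convert four thousand two hundred fifty (English words) → 4×1000 + 2×100 + 50 = 4250 (decimal)
Compare 9202 vs 4250: smaller = 4250
4250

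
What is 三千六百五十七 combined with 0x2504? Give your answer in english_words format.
Convert 三千六百五十七 (Chinese numeral) → 3×1000 + 6×100 + 5×10 + 7 = 3657 (decimal)
Convert 0x2504 (hexadecimal) → 2×4096 + 5×256 + 4 = 9476 (decimal)
Compute 3657 + 9476 = 13133
Convert 13133 (decimal) → 13133 = 13×1000 + 1×100 + 33 → thirteen thousand one hundred thirty-three (English words)
thirteen thousand one hundred thirty-three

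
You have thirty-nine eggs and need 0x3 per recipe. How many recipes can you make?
Convert thirty-nine (English words) → 39 (decimal)
Convert 0x3 (hexadecimal) → 3 (decimal)
Compute 39 ÷ 3 = 13
13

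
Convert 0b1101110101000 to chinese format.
Convert 0b1101110101000 (binary) → 4096 + 2048 + 512 + 256 + 128 + 32 + 8 = 7080 (decimal)
Convert 7080 (decimal) → 7080 = 7×1000 + 8×10 → 七千零八十 (Chinese numeral)
七千零八十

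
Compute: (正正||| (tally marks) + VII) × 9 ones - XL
Convert 正正||| (tally marks) → 5 + 5 + 3 = 13 (decimal)
Convert VII (Roman numeral) → 5 + 1 + 1 = 7 (decimal)
Convert 9 ones (place-value notation) → 9 (decimal)
Convert XL (Roman numeral) → 40 (decimal)
Expression in decimal: (13 + 7) × 9 - 40
Parentheses first: 13 + 7 = 20
Multiply: 20 × 9 = 180
Subtract: 180 - 40 = 140
140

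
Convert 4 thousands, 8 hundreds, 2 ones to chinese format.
Convert 4 thousands, 8 hundreds, 2 ones (place-value notation) → 4×1000 + 8×100 + 2 = 4802 (decimal)
Convert 4802 (decimal) → 4802 = 4×1000 + 8×100 + 2 → 四千八百零二 (Chinese numeral)
四千八百零二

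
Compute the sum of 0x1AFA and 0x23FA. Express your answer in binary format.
Convert 0x1AFA (hexadecimal) → 1×4096 + 10×256 + 15×16 + 10 = 6906 (decimal)
Convert 0x23FA (hexadecimal) → 2×4096 + 3×256 + 15×16 + 10 = 9210 (decimal)
Compute 6906 + 9210 = 16116
Convert 16116 (decimal) → 16116 = 8192 + 4096 + 2048 + 1024 + 512 + 128 + 64 + 32 + 16 + 4 → 0b11111011110100 (binary)
0b11111011110100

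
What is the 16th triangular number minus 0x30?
The 16th triangular number = 16×17/2 = 136
Convert 0x30 (hexadecimal) → 3×16 = 48 (decimal)
Compute 136 - 48 = 88
88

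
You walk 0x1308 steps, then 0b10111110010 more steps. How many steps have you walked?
Convert 0x1308 (hexadecimal) → 1×4096 + 3×256 + 8 = 4872 (decimal)
Convert 0b10111110010 (binary) → 1024 + 256 + 128 + 64 + 32 + 16 + 2 = 1522 (decimal)
Compute 4872 + 1522 = 6394
6394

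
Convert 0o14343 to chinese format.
Convert 0o14343 (octal) → 1×4096 + 4×512 + 3×64 + 4×8 + 3 = 6371 (decimal)
Convert 6371 (decimal) → 6371 = 6×1000 + 3×100 + 7×10 + 1 → 六千三百七十一 (Chinese numeral)
六千三百七十一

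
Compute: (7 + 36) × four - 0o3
Convert four (English words) → 4 (decimal)
Convert 0o3 (octal) → 3 (decimal)
Expression in decimal: (7 + 36) × 4 - 3
Parentheses first: 7 + 36 = 43
Multiply: 43 × 4 = 172
Subtract: 172 - 3 = 169
169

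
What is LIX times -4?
Convert LIX (Roman numeral) → 50 + 9 = 59 (decimal)
Compute 59 × -4 = -236
-236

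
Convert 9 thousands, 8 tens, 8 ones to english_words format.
Convert 9 thousands, 8 tens, 8 ones (place-value notation) → 9×1000 + 8×10 + 8 = 9088 (decimal)
Convert 9088 (decimal) → 9088 = 9×1000 + 88 → nine thousand eighty-eight (English words)
nine thousand eighty-eight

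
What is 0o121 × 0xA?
Convert 0o121 (octal) → 1×64 + 2×8 + 1 = 81 (decimal)
Convert 0xA (hexadecimal) → 10 (decimal)
Compute 81 × 10 = 810
810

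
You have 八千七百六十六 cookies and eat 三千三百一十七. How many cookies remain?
Convert 八千七百六十六 (Chinese numeral) → 8×1000 + 7×100 + 6×10 + 6 = 8766 (decimal)
Convert 三千三百一十七 (Chinese numeral) → 3×1000 + 3×100 + 1×10 + 7 = 3317 (decimal)
Compute 8766 - 3317 = 5449
5449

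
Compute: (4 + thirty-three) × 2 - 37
Convert thirty-three (English words) → 33 (decimal)
Expression in decimal: (4 + 33) × 2 - 37
Parentheses first: 4 + 33 = 37
Multiply: 37 × 2 = 74
Subtract: 74 - 37 = 37
37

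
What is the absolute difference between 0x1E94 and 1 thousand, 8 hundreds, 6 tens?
Convert 0x1E94 (hexadecimal) → 1×4096 + 14×256 + 9×16 + 4 = 7828 (decimal)
Convert 1 thousand, 8 hundreds, 6 tens (place-value notation) → 1×1000 + 8×100 + 6×10 = 1860 (decimal)
Compute |7828 - 1860| = 5968
5968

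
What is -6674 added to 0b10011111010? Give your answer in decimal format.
Convert 0b10011111010 (binary) → 1024 + 128 + 64 + 32 + 16 + 8 + 2 = 1274 (decimal)
Compute -6674 + 1274 = -5400
-5400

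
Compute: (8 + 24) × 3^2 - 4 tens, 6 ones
Convert 3^2 (power) → 9 (decimal)
Convert 4 tens, 6 ones (place-value notation) → 4×10 + 6 = 46 (decimal)
Expression in decimal: (8 + 24) × 9 - 46
Parentheses first: 8 + 24 = 32
Multiply: 32 × 9 = 288
Subtract: 288 - 46 = 242
242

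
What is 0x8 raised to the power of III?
Convert 0x8 (hexadecimal) → 8 (decimal)
Convert III (Roman numeral) → 1 + 1 + 1 = 3 (decimal)
Compute 8 ^ 3 = 512
512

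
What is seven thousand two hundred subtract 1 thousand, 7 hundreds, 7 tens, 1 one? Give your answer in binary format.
Convert seven thousand two hundred (English words) → 7×1000 + 2×100 = 7200 (decimal)
Convert 1 thousand, 7 hundreds, 7 tens, 1 one (place-value notation) → 1×1000 + 7×100 + 7×10 + 1 = 1771 (decimal)
Compute 7200 - 1771 = 5429
Convert 5429 (decimal) → 5429 = 4096 + 1024 + 256 + 32 + 16 + 4 + 1 → 0b1010100110101 (binary)
0b1010100110101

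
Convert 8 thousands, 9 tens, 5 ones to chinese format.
Convert 8 thousands, 9 tens, 5 ones (place-value notation) → 8×1000 + 9×10 + 5 = 8095 (decimal)
Convert 8095 (decimal) → 8095 = 8×1000 + 9×10 + 5 → 八千零九十五 (Chinese numeral)
八千零九十五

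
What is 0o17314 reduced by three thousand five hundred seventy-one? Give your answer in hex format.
Convert 0o17314 (octal) → 1×4096 + 7×512 + 3×64 + 1×8 + 4 = 7884 (decimal)
Convert three thousand five hundred seventy-one (English words) → 3×1000 + 5×100 + 71 = 3571 (decimal)
Compute 7884 - 3571 = 4313
Convert 4313 (decimal) → 4313 = 1×4096 + 13×16 + 9 → 0x10D9 (hexadecimal)
0x10D9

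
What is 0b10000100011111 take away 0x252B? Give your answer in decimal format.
Convert 0b10000100011111 (binary) → 8192 + 256 + 16 + 8 + 4 + 2 + 1 = 8479 (decimal)
Convert 0x252B (hexadecimal) → 2×4096 + 5×256 + 2×16 + 11 = 9515 (decimal)
Compute 8479 - 9515 = -1036
-1036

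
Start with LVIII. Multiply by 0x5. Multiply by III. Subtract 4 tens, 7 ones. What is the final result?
Convert LVIII (Roman numeral) → 50 + 5 + 1 + 1 + 1 = 58 (decimal)
Start: 58
Convert 0x5 (hexadecimal) → 5 (decimal)
58 × 5 = 290
Convert III (Roman numeral) → 1 + 1 + 1 = 3 (decimal)
290 × 3 = 870
Convert 4 tens, 7 ones (place-value notation) → 4×10 + 7 = 47 (decimal)
870 - 47 = 823
823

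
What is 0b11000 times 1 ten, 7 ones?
Convert 0b11000 (binary) → 16 + 8 = 24 (decimal)
Convert 1 ten, 7 ones (place-value notation) → 1×10 + 7 = 17 (decimal)
Compute 24 × 17 = 408
408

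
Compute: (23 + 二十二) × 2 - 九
Convert 二十二 (Chinese numeral) → 2×10 + 2 = 22 (decimal)
Convert 九 (Chinese numeral) → 9 (decimal)
Expression in decimal: (23 + 22) × 2 - 9
Parentheses first: 23 + 22 = 45
Multiply: 45 × 2 = 90
Subtract: 90 - 9 = 81
81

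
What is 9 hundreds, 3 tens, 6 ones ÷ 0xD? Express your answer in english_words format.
Convert 9 hundreds, 3 tens, 6 ones (place-value notation) → 9×100 + 3×10 + 6 = 936 (decimal)
Convert 0xD (hexadecimal) → 13 (decimal)
Compute 936 ÷ 13 = 72
Convert 72 (decimal) → seventy-two (English words)
seventy-two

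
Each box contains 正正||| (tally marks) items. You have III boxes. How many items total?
Convert 正正||| (tally marks) → 5 + 5 + 3 = 13 (decimal)
Convert III (Roman numeral) → 1 + 1 + 1 = 3 (decimal)
Compute 13 × 3 = 39
39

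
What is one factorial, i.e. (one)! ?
Convert one (English words) → 1 (decimal)
Compute 1! = 1
1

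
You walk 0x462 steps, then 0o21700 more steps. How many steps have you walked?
Convert 0x462 (hexadecimal) → 4×256 + 6×16 + 2 = 1122 (decimal)
Convert 0o21700 (octal) → 2×4096 + 1×512 + 7×64 = 9152 (decimal)
Compute 1122 + 9152 = 10274
10274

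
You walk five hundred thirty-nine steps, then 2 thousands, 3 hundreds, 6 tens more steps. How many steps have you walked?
Convert five hundred thirty-nine (English words) → 5×100 + 39 = 539 (decimal)
Convert 2 thousands, 3 hundreds, 6 tens (place-value notation) → 2×1000 + 3×100 + 6×10 = 2360 (decimal)
Compute 539 + 2360 = 2899
2899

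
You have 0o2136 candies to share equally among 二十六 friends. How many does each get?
Convert 0o2136 (octal) → 2×512 + 1×64 + 3×8 + 6 = 1118 (decimal)
Convert 二十六 (Chinese numeral) → 2×10 + 6 = 26 (decimal)
Compute 1118 ÷ 26 = 43
43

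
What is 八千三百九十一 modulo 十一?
Convert 八千三百九十一 (Chinese numeral) → 8×1000 + 3×100 + 9×10 + 1 = 8391 (decimal)
Convert 十一 (Chinese numeral) → 1×10 + 1 = 11 (decimal)
Compute 8391 mod 11 = 9
9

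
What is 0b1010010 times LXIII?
Convert 0b1010010 (binary) → 64 + 16 + 2 = 82 (decimal)
Convert LXIII (Roman numeral) → 50 + 10 + 1 + 1 + 1 = 63 (decimal)
Compute 82 × 63 = 5166
5166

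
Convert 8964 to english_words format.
Convert 8964 (decimal) → 8964 = 8×1000 + 9×100 + 64 → eight thousand nine hundred sixty-four (English words)
eight thousand nine hundred sixty-four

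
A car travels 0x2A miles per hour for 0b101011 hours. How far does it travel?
Convert 0x2A (hexadecimal) → 2×16 + 10 = 42 (decimal)
Convert 0b101011 (binary) → 32 + 8 + 2 + 1 = 43 (decimal)
Compute 42 × 43 = 1806
1806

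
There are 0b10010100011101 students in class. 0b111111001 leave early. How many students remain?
Convert 0b10010100011101 (binary) → 8192 + 1024 + 256 + 16 + 8 + 4 + 1 = 9501 (decimal)
Convert 0b111111001 (binary) → 256 + 128 + 64 + 32 + 16 + 8 + 1 = 505 (decimal)
Compute 9501 - 505 = 8996
8996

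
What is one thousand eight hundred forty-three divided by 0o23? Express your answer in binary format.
Convert one thousand eight hundred forty-three (English words) → 1×1000 + 8×100 + 43 = 1843 (decimal)
Convert 0o23 (octal) → 2×8 + 3 = 19 (decimal)
Compute 1843 ÷ 19 = 97
Convert 97 (decimal) → 97 = 64 + 32 + 1 → 0b1100001 (binary)
0b1100001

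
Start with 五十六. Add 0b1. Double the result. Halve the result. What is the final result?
Convert 五十六 (Chinese numeral) → 5×10 + 6 = 56 (decimal)
Start: 56
Convert 0b1 (binary) → 1 (decimal)
56 + 1 = 57
57 × 2 = 114
114 ÷ 2 = 57
57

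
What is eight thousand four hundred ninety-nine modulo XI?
Convert eight thousand four hundred ninety-nine (English words) → 8×1000 + 4×100 + 99 = 8499 (decimal)
Convert XI (Roman numeral) → 10 + 1 = 11 (decimal)
Compute 8499 mod 11 = 7
7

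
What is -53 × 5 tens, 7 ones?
Convert 5 tens, 7 ones (place-value notation) → 5×10 + 7 = 57 (decimal)
Compute -53 × 57 = -3021
-3021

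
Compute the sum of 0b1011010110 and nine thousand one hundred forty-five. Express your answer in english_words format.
Convert 0b1011010110 (binary) → 512 + 128 + 64 + 16 + 4 + 2 = 726 (decimal)
Convert nine thousand one hundred forty-five (English words) → 9×1000 + 1×100 + 45 = 9145 (decimal)
Compute 726 + 9145 = 9871
Convert 9871 (decimal) → 9871 = 9×1000 + 8×100 + 71 → nine thousand eight hundred seventy-one (English words)
nine thousand eight hundred seventy-one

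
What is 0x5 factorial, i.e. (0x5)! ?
Convert 0x5 (hexadecimal) → 5 (decimal)
Compute 5! = 120
120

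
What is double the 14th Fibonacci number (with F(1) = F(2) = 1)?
The 14th Fibonacci number (with F(1) = F(2) = 1): 1, 1, 2, 3, 5, 8, 13, 21, 34, 55, 89, 144, 233, 377 → 377
Compute 377 × 2 = 754
754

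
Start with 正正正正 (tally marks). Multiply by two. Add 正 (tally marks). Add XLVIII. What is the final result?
Convert 正正正正 (tally marks) → 5 + 5 + 5 + 5 = 20 (decimal)
Start: 20
Convert two (English words) → 2 (decimal)
20 × 2 = 40
Convert 正 (tally marks) → 5 (decimal)
40 + 5 = 45
Convert XLVIII (Roman numeral) → 40 + 5 + 1 + 1 + 1 = 48 (decimal)
45 + 48 = 93
93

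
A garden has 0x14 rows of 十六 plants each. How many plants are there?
Convert 十六 (Chinese numeral) → 1×10 + 6 = 16 (decimal)
Convert 0x14 (hexadecimal) → 1×16 + 4 = 20 (decimal)
Compute 16 × 20 = 320
320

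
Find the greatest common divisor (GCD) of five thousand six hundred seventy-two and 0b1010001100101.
Convert five thousand six hundred seventy-two (English words) → 5×1000 + 6×100 + 72 = 5672 (decimal)
Convert 0b1010001100101 (binary) → 4096 + 1024 + 64 + 32 + 4 + 1 = 5221 (decimal)
Compute gcd(5672, 5221) = 1
1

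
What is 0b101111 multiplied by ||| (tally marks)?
Convert 0b101111 (binary) → 32 + 8 + 4 + 2 + 1 = 47 (decimal)
Convert ||| (tally marks) → 3 (decimal)
Compute 47 × 3 = 141
141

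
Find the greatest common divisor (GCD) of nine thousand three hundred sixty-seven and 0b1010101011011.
Convert nine thousand three hundred sixty-seven (English words) → 9×1000 + 3×100 + 67 = 9367 (decimal)
Convert 0b1010101011011 (binary) → 4096 + 1024 + 256 + 64 + 16 + 8 + 2 + 1 = 5467 (decimal)
Compute gcd(9367, 5467) = 1
1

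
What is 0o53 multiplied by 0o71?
Convert 0o53 (octal) → 5×8 + 3 = 43 (decimal)
Convert 0o71 (octal) → 7×8 + 1 = 57 (decimal)
Compute 43 × 57 = 2451
2451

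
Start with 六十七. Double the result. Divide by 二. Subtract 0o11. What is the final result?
Convert 六十七 (Chinese numeral) → 6×10 + 7 = 67 (decimal)
Start: 67
67 × 2 = 134
Convert 二 (Chinese numeral) → 2 (decimal)
134 ÷ 2 = 67
Convert 0o11 (octal) → 1×8 + 1 = 9 (decimal)
67 - 9 = 58
58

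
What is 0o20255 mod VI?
Convert 0o20255 (octal) → 2×4096 + 2×64 + 5×8 + 5 = 8365 (decimal)
Convert VI (Roman numeral) → 5 + 1 = 6 (decimal)
Compute 8365 mod 6 = 1
1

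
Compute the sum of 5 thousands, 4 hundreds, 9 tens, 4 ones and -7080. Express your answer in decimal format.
Convert 5 thousands, 4 hundreds, 9 tens, 4 ones (place-value notation) → 5×1000 + 4×100 + 9×10 + 4 = 5494 (decimal)
Compute 5494 + -7080 = -1586
-1586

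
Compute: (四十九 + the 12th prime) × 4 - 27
Convert 四十九 (Chinese numeral) → 4×10 + 9 = 49 (decimal)
Convert the 12th prime (prime index) → 37 (decimal)
Expression in decimal: (49 + 37) × 4 - 27
Parentheses first: 49 + 37 = 86
Multiply: 86 × 4 = 344
Subtract: 344 - 27 = 317
317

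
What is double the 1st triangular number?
The 1st triangular number = 1×2/2 = 1
Compute 1 × 2 = 2
2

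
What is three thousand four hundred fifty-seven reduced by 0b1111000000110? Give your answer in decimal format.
Convert three thousand four hundred fifty-seven (English words) → 3×1000 + 4×100 + 57 = 3457 (decimal)
Convert 0b1111000000110 (binary) → 4096 + 2048 + 1024 + 512 + 4 + 2 = 7686 (decimal)
Compute 3457 - 7686 = -4229
-4229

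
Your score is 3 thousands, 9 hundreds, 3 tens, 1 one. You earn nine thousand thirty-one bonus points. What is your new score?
Convert 3 thousands, 9 hundreds, 3 tens, 1 one (place-value notation) → 3×1000 + 9×100 + 3×10 + 1 = 3931 (decimal)
Convert nine thousand thirty-one (English words) → 9×1000 + 31 = 9031 (decimal)
Compute 3931 + 9031 = 12962
12962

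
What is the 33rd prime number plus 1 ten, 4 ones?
The 33rd prime number = 137
Convert 1 ten, 4 ones (place-value notation) → 1×10 + 4 = 14 (decimal)
Compute 137 + 14 = 151
151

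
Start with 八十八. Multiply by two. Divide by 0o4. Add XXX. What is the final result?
Convert 八十八 (Chinese numeral) → 8×10 + 8 = 88 (decimal)
Start: 88
Convert two (English words) → 2 (decimal)
88 × 2 = 176
Convert 0o4 (octal) → 4 (decimal)
176 ÷ 4 = 44
Convert XXX (Roman numeral) → 10 + 10 + 10 = 30 (decimal)
44 + 30 = 74
74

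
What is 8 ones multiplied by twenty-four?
Convert 8 ones (place-value notation) → 8 (decimal)
Convert twenty-four (English words) → 24 (decimal)
Compute 8 × 24 = 192
192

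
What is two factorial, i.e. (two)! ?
Convert two (English words) → 2 (decimal)
Compute 2! = 2
2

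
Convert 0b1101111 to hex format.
Convert 0b1101111 (binary) → 64 + 32 + 8 + 4 + 2 + 1 = 111 (decimal)
Convert 111 (decimal) → 111 = 6×16 + 15 → 0x6F (hexadecimal)
0x6F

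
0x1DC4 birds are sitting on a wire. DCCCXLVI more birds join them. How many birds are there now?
Convert 0x1DC4 (hexadecimal) → 1×4096 + 13×256 + 12×16 + 4 = 7620 (decimal)
Convert DCCCXLVI (Roman numeral) → 500 + 100 + 100 + 100 + 40 + 5 + 1 = 846 (decimal)
Compute 7620 + 846 = 8466
8466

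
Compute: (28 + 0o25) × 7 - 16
Convert 0o25 (octal) → 2×8 + 5 = 21 (decimal)
Expression in decimal: (28 + 21) × 7 - 16
Parentheses first: 28 + 21 = 49
Multiply: 49 × 7 = 343
Subtract: 343 - 16 = 327
327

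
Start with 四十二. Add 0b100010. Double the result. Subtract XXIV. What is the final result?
Convert 四十二 (Chinese numeral) → 4×10 + 2 = 42 (decimal)
Start: 42
Convert 0b100010 (binary) → 32 + 2 = 34 (decimal)
42 + 34 = 76
76 × 2 = 152
Convert XXIV (Roman numeral) → 10 + 10 + 4 = 24 (decimal)
152 - 24 = 128
128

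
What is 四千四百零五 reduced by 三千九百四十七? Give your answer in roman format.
Convert 四千四百零五 (Chinese numeral) → 4×1000 + 4×100 + 5 = 4405 (decimal)
Convert 三千九百四十七 (Chinese numeral) → 3×1000 + 9×100 + 4×10 + 7 = 3947 (decimal)
Compute 4405 - 3947 = 458
Convert 458 (decimal) → 458 = 400 + 50 + 5 + 1 + 1 + 1 → CDLVIII (Roman numeral)
CDLVIII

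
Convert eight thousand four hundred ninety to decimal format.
Convert eight thousand four hundred ninety (English words) → 8×1000 + 4×100 + 90 = 8490 (decimal)
8490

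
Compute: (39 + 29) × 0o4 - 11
Convert 0o4 (octal) → 4 (decimal)
Expression in decimal: (39 + 29) × 4 - 11
Parentheses first: 39 + 29 = 68
Multiply: 68 × 4 = 272
Subtract: 272 - 11 = 261
261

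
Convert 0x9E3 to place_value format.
Convert 0x9E3 (hexadecimal) → 9×256 + 14×16 + 3 = 2531 (decimal)
Convert 2531 (decimal) → 2531 = 2×1000 + 5×100 + 3×10 + 1 → 2 thousands, 5 hundreds, 3 tens, 1 one (place-value notation)
2 thousands, 5 hundreds, 3 tens, 1 one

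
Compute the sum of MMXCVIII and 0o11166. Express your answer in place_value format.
Convert MMXCVIII (Roman numeral) → 1000 + 1000 + 90 + 5 + 1 + 1 + 1 = 2098 (decimal)
Convert 0o11166 (octal) → 1×4096 + 1×512 + 1×64 + 6×8 + 6 = 4726 (decimal)
Compute 2098 + 4726 = 6824
Convert 6824 (decimal) → 6824 = 6×1000 + 8×100 + 2×10 + 4 → 6 thousands, 8 hundreds, 2 tens, 4 ones (place-value notation)
6 thousands, 8 hundreds, 2 tens, 4 ones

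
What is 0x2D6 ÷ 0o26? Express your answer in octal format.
Convert 0x2D6 (hexadecimal) → 2×256 + 13×16 + 6 = 726 (decimal)
Convert 0o26 (octal) → 2×8 + 6 = 22 (decimal)
Compute 726 ÷ 22 = 33
Convert 33 (decimal) → 33 = 4×8 + 1 → 0o41 (octal)
0o41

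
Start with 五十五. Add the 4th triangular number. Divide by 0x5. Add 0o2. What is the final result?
Convert 五十五 (Chinese numeral) → 5×10 + 5 = 55 (decimal)
Start: 55
Convert the 4th triangular number (triangular index) → 4×5/2 = 10 (decimal)
55 + 10 = 65
Convert 0x5 (hexadecimal) → 5 (decimal)
65 ÷ 5 = 13
Convert 0o2 (octal) → 2 (decimal)
13 + 2 = 15
15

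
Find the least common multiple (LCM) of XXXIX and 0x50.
Convert XXXIX (Roman numeral) → 10 + 10 + 10 + 9 = 39 (decimal)
Convert 0x50 (hexadecimal) → 5×16 = 80 (decimal)
Compute lcm(39, 80) = 3120
3120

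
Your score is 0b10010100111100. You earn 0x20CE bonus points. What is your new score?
Convert 0b10010100111100 (binary) → 8192 + 1024 + 256 + 32 + 16 + 8 + 4 = 9532 (decimal)
Convert 0x20CE (hexadecimal) → 2×4096 + 12×16 + 14 = 8398 (decimal)
Compute 9532 + 8398 = 17930
17930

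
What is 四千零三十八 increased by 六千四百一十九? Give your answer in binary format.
Convert 四千零三十八 (Chinese numeral) → 4×1000 + 3×10 + 8 = 4038 (decimal)
Convert 六千四百一十九 (Chinese numeral) → 6×1000 + 4×100 + 1×10 + 9 = 6419 (decimal)
Compute 4038 + 6419 = 10457
Convert 10457 (decimal) → 10457 = 8192 + 2048 + 128 + 64 + 16 + 8 + 1 → 0b10100011011001 (binary)
0b10100011011001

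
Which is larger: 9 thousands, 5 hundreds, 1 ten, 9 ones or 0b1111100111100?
Convert 9 thousands, 5 hundreds, 1 ten, 9 ones (place-value notation) → 9×1000 + 5×100 + 1×10 + 9 = 9519 (decimal)
Convert 0b1111100111100 (binary) → 4096 + 2048 + 1024 + 512 + 256 + 32 + 16 + 8 + 4 = 7996 (decimal)
Compare 9519 vs 7996: larger = 9519
9519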